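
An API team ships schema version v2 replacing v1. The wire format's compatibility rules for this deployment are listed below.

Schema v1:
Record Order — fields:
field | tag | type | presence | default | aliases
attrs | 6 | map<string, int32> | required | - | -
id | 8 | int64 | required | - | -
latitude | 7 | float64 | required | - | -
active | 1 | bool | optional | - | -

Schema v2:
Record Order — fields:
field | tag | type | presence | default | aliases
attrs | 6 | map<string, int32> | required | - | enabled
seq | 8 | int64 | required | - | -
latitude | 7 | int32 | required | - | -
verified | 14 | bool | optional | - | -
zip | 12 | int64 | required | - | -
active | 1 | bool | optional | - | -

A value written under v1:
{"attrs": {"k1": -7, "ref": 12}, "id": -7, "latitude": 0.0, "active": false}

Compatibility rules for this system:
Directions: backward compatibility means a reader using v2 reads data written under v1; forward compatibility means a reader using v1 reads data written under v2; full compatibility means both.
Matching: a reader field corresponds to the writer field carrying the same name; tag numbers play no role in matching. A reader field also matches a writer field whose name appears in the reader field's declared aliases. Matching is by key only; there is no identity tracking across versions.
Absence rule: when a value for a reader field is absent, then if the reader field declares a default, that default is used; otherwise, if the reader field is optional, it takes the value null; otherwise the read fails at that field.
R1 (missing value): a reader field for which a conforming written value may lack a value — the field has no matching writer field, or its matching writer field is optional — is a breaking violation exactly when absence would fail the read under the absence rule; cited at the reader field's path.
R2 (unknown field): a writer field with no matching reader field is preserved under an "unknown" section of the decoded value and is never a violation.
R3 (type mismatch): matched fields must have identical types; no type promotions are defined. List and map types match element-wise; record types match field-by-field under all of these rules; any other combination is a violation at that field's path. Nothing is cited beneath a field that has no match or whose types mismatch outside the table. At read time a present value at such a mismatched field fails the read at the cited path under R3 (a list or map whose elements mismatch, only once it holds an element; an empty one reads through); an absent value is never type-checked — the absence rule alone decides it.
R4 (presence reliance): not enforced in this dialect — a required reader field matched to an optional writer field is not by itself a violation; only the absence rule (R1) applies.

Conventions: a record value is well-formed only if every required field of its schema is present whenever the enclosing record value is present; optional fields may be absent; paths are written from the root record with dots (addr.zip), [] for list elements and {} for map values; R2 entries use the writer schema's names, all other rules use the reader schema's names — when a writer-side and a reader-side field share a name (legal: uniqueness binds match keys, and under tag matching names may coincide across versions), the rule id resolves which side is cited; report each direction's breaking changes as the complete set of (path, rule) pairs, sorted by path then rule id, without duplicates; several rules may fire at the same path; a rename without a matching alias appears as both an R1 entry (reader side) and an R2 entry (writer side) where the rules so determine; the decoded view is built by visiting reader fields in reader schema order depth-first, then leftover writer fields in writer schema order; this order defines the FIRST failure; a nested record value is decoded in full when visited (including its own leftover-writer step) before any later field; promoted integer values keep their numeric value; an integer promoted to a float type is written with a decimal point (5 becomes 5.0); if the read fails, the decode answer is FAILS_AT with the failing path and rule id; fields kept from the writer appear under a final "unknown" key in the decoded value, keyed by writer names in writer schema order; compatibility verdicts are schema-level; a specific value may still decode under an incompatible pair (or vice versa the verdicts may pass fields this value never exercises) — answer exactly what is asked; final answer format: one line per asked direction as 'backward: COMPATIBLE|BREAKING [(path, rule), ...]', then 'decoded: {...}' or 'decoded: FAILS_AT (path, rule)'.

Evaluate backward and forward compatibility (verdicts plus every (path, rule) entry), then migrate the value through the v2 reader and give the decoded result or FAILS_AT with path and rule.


backward: BREAKING [(latitude, R3), (seq, R1), (zip, R1)]; forward: BREAKING [(id, R1), (latitude, R3)]; decoded: FAILS_AT (seq, R1)

the writer's type comes first in each Order pair
backward analysis of Order with v2 as reader and v1 as writer:
  attrs: paired with writer attrs (map<string, int32> -> map<string, int32>; writer required)
  seq: no writer match
  latitude: paired with writer latitude (float64 -> int32; writer required)
  verified: no writer match
  zip: no writer match
  active: paired with writer active (bool -> bool; writer optional)
  leftover writer field: id
  rule R3 violated at latitude
  rule R1 violated at seq
  rule R1 violated at zip
  => backward verdict for Order: BREAKING, 3 violation(s)
forward analysis of Order with v1 as reader and v2 as writer:
  attrs: paired with writer attrs (map<string, int32> -> map<string, int32>; writer required)
  id: no writer match
  latitude: paired with writer latitude (int32 -> float64; writer required)
  active: paired with writer active (bool -> bool; writer optional)
  leftover writer field: seq
  leftover writer field: verified
  leftover writer field: zip
  rule R1 violated at id
  rule R3 violated at latitude
  => forward verdict for Order: BREAKING, 2 violation(s)
decoding the Order value with the v2 reader:
  attrs := {"k1": -7, "ref": 12}
  read fails at seq under R1 (no fill)
  => FAILS_AT (seq, R1)


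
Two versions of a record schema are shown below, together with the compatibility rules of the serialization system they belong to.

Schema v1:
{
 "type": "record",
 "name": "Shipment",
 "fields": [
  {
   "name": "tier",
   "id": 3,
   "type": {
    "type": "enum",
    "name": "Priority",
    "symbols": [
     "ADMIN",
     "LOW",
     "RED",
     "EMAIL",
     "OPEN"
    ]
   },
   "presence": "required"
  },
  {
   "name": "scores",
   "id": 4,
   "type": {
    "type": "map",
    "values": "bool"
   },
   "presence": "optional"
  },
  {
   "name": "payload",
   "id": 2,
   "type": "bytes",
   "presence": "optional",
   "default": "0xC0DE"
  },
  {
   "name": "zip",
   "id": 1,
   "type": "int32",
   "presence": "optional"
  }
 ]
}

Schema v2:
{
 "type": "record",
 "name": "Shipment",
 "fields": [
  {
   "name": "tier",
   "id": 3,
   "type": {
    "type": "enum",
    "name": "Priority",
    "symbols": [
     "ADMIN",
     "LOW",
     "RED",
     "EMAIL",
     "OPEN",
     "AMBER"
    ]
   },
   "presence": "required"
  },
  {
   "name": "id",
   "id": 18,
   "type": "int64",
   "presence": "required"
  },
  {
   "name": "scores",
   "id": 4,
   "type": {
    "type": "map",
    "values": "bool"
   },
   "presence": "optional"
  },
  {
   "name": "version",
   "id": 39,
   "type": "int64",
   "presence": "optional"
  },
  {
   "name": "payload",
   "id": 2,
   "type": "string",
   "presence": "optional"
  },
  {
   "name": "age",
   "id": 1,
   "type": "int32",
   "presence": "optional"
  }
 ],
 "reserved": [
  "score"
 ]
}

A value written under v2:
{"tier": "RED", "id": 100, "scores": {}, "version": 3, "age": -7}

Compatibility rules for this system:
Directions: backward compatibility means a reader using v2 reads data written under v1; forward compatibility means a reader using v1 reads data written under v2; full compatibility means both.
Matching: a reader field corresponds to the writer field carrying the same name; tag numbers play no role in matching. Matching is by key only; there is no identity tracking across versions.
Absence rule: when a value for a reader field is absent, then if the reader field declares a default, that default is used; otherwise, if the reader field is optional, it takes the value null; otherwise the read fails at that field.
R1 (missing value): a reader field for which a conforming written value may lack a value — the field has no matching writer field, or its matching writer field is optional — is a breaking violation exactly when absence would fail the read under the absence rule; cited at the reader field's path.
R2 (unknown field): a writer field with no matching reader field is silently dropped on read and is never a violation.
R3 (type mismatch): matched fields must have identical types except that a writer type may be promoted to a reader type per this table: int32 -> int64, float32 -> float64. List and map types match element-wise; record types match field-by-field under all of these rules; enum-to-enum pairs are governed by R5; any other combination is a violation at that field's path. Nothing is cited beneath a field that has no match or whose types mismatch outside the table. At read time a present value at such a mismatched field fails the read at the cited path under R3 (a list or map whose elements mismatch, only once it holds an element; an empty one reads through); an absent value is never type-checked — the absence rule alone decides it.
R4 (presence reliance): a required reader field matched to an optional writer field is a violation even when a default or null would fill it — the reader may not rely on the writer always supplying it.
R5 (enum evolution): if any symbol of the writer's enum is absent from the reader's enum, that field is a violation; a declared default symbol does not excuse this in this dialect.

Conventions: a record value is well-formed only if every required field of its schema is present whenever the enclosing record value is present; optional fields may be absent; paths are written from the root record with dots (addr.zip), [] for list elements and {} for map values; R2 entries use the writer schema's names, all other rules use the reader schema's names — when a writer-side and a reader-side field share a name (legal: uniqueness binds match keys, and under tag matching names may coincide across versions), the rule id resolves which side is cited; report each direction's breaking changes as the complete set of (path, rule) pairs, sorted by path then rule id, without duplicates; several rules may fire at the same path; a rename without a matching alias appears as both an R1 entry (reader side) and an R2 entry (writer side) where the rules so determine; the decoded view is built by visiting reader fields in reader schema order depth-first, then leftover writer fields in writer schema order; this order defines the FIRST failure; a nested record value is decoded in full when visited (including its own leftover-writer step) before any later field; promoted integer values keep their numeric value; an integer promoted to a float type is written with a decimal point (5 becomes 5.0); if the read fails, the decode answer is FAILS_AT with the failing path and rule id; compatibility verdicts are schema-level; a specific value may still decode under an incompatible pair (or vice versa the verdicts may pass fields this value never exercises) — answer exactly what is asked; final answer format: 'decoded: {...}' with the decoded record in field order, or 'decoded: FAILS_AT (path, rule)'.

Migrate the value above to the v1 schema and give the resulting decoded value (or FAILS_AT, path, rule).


in Shipment below, arrows point writer -> reader
decode walk for Shipment under reader schema v1:
  tier := "RED"
  scores := {}
  payload := 0xC0DE (no value, default fills)
  zip := null (not supplied -> null)
  writer id: unmatched, discarded
  writer version: unmatched, discarded
  writer age: unmatched, discarded
  => decoded: {"tier": "RED", "scores": {}, "payload": 0xC0DE, "zip": null}
remaining Shipment differences; none change what is asked:
  field payload in record Shipment: type bytes changed to string (its default is dropped) -> shifts the Shipment verdicts, not this decode
  added field id to record Shipment: required int64, tag 18 (in v2 it sits immediately before scores) -> shifts the Shipment verdicts, not this decode
  added field version to record Shipment: optional int64, tag 39 (in v2 it sits immediately before payload) -> inert under this dialect — no rule fires on Shipment and the result does not move
  enum Priority (field tier in record Shipment): symbol AMBER added -> shifts the Shipment verdicts, not this decode

decoded: {"tier": "RED", "scores": {}, "payload": 0xC0DE, "zip": null}


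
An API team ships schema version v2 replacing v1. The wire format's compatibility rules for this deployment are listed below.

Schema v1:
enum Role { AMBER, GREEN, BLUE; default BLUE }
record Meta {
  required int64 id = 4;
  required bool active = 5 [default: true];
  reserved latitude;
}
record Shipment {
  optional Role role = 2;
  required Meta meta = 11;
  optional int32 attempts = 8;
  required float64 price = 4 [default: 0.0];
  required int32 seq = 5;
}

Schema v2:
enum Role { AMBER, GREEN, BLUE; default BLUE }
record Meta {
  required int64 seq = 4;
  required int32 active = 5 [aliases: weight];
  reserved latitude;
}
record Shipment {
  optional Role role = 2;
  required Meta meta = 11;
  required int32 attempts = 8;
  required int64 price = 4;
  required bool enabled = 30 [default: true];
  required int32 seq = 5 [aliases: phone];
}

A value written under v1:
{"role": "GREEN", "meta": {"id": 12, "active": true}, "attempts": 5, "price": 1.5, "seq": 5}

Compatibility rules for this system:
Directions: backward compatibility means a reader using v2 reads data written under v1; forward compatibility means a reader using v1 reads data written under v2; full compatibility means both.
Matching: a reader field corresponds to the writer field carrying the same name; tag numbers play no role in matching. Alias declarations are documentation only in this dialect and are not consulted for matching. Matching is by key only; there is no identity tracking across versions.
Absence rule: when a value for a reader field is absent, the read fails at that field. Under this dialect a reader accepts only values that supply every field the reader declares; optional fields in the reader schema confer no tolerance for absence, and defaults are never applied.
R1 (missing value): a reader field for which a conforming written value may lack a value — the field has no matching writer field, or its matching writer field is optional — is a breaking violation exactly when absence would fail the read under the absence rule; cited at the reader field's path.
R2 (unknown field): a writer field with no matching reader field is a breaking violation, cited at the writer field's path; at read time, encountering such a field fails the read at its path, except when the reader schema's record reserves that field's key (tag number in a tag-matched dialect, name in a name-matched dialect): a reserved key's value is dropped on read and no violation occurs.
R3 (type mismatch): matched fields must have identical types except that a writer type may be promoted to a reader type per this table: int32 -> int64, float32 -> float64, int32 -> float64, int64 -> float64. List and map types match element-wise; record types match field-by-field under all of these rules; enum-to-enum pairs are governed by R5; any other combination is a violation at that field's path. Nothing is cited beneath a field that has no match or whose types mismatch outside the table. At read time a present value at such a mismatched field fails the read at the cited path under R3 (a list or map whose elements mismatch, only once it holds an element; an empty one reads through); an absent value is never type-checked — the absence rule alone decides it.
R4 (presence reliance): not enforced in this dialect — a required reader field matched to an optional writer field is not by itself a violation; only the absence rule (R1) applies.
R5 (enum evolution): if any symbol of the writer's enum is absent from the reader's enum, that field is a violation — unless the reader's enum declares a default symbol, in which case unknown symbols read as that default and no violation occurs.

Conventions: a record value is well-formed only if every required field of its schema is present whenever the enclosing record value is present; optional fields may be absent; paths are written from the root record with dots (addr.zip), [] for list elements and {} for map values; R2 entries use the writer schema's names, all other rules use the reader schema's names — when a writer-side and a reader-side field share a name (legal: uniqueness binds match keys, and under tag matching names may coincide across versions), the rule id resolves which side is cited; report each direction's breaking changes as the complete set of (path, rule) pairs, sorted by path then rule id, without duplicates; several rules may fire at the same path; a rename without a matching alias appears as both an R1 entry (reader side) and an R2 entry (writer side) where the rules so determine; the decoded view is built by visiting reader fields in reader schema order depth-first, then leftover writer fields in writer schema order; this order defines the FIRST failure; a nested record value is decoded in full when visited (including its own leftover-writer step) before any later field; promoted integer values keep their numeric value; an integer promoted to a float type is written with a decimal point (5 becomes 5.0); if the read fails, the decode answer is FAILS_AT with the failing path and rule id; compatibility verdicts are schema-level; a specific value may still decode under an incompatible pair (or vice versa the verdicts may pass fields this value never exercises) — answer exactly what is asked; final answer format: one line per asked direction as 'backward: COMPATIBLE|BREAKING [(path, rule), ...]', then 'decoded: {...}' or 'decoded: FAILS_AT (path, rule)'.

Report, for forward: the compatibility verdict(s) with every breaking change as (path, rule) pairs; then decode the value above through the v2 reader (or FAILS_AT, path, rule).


forward: BREAKING [(enabled, R2), (meta.active, R3), (meta.id, R1), (meta.seq, R2), (role, R1)]; decoded: FAILS_AT (meta.seq, R1)

each type pair in Shipment: writer, then reader
checking forward for Shipment: reader v1 against writer v2:
  writer optional, Role -> Role: reader role maps from writer role
  writer required, Meta -> Meta: reader meta maps from writer meta
  writer required, int32 -> int32: reader attempts maps from writer attempts
  writer required, int64 -> float64: reader price maps from writer price
  writer required, int32 -> int32: reader seq maps from writer seq
  leftover writer field: enabled
  meta.id: no writer match
  writer required, int32 -> bool: reader meta.active maps from writer meta.active
  leftover writer field: meta.seq
  breaking: (enabled, R2)
  breaking: (meta.active, R3)
  breaking: (meta.id, R1)
  breaking: (meta.seq, R2)
  breaking: (role, R1)
  => 5 violation(s): forward is BREAKING for Shipment
decode (reader v2):
  role := "GREEN"
  read fails at meta.seq under R1 (no fill)
  => FAILS_AT (meta.seq, R1)
ruling out the remaining Shipment differences:
  field price in record Shipment: type float64 changed to int64 (its default is dropped) -> its effect on Shipment is confined to the backward direction, not asked


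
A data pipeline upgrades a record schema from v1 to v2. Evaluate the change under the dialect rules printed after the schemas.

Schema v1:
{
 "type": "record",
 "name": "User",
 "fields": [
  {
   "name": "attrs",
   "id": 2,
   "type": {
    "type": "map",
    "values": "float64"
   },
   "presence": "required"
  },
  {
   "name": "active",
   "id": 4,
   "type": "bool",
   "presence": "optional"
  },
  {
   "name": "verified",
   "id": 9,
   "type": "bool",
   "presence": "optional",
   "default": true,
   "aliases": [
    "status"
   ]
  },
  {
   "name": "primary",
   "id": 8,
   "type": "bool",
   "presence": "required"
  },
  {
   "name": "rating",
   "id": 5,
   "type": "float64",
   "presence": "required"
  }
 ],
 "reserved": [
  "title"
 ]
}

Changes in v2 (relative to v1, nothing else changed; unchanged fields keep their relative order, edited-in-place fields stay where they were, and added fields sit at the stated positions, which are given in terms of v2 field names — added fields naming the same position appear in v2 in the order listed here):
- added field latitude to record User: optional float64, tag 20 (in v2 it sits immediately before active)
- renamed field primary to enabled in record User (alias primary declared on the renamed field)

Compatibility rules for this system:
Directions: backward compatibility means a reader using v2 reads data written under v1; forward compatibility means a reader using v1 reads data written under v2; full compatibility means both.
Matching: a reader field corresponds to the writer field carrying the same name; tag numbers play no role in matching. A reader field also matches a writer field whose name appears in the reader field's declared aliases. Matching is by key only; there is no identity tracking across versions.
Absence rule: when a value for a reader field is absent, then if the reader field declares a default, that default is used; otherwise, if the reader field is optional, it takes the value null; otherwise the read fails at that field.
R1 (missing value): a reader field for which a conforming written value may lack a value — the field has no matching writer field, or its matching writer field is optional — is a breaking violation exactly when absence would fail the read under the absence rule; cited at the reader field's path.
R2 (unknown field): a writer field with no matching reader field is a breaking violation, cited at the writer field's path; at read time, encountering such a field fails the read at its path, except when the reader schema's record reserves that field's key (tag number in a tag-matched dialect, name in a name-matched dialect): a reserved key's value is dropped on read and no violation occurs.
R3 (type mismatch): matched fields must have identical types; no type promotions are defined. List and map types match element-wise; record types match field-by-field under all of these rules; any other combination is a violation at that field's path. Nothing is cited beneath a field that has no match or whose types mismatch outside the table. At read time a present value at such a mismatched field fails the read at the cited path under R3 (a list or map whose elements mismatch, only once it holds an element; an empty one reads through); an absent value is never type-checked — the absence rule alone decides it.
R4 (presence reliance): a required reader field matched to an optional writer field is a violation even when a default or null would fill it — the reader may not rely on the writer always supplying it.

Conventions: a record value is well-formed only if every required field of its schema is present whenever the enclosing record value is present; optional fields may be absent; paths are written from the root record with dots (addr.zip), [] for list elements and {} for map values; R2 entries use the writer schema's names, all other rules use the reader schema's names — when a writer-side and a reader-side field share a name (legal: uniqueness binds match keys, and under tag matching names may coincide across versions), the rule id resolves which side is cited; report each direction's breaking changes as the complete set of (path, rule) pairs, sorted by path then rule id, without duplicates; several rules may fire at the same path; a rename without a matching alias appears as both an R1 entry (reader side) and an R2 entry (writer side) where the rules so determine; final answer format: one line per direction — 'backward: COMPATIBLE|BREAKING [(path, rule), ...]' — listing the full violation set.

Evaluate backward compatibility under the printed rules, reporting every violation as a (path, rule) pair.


the writer's type comes first in each User pair
checking backward for User: reader v2 against writer v1:
  attrs <- attrs (map<string, float64> -> map<string, float64>, writer required)
  latitude: no writer-side match
  active <- active (bool -> bool, writer optional)
  verified <- verified (bool -> bool, writer optional)
  enabled <- primary (bool -> bool, writer required)
  rating <- rating (float64 -> float64, writer required)
  => backward verdict for User: COMPATIBLE, no violations
the rest of the User diff is inert for this question:
  added field latitude to record User: optional float64, tag 20 (in v2 it sits immediately before active) -> its effect on User is confined to the forward direction, not asked
  renamed field primary to enabled in record User (alias primary declared on the renamed field) -> its effect on User is confined to the forward direction, not asked

backward: COMPATIBLE []


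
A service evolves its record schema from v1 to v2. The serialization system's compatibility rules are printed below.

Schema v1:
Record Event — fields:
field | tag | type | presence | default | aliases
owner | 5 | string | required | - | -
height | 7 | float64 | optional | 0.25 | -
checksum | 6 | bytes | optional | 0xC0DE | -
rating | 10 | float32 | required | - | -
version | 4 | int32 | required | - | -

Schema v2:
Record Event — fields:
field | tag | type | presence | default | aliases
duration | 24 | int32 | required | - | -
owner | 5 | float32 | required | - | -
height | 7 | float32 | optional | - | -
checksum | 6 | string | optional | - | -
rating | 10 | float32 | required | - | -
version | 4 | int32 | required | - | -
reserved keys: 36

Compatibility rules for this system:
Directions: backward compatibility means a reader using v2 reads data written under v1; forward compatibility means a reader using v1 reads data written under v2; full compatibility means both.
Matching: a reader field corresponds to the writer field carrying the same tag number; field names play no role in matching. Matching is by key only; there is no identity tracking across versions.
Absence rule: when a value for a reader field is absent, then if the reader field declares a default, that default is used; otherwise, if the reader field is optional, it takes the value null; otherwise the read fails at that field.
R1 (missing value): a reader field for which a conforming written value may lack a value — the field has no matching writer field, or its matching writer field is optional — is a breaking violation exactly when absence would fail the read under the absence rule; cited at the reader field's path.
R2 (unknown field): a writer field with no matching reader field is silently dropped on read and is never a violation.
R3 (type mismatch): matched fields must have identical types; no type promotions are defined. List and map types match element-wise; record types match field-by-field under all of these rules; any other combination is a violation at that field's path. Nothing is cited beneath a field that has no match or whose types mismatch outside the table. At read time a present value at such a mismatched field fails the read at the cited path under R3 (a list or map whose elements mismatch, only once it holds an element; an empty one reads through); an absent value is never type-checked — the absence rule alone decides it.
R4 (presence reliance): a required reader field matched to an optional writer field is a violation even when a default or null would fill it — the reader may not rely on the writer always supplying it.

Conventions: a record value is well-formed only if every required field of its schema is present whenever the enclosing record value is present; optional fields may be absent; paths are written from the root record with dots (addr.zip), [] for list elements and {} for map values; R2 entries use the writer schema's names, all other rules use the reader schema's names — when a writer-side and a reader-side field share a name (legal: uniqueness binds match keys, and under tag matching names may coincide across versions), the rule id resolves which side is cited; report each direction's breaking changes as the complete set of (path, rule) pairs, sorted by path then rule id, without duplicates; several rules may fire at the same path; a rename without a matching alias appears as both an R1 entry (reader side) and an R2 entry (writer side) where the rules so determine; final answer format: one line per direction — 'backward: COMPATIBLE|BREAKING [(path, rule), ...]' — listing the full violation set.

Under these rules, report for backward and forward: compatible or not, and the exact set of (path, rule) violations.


backward: BREAKING [(checksum, R3), (duration, R1), (height, R3), (owner, R3)]; forward: BREAKING [(checksum, R3), (height, R3), (owner, R3)]

each type pair in Event: writer, then reader
backward on Event — v2 reading data written by v1:
  duration has no writer counterpart
  string -> float32, writer required: owner aligns to owner
  float64 -> float32, writer optional: height aligns to height
  bytes -> string, writer optional: checksum aligns to checksum
  float32 -> float32, writer required: rating aligns to rating
  int32 -> int32, writer required: version aligns to version
  R3 fires at checksum
  R1 fires at duration
  R3 fires at height
  R3 fires at owner
  => backward verdict for Event: BREAKING, 4 violation(s)
forward on Event — v1 reading data written by v2:
  float32 -> string, writer required: owner aligns to owner
  float32 -> float64, writer optional: height aligns to height
  string -> bytes, writer optional: checksum aligns to checksum
  float32 -> float32, writer required: rating aligns to rating
  int32 -> int32, writer required: version aligns to version
  writer field duration has no reader counterpart
  R3 fires at checksum
  R3 fires at height
  R3 fires at owner
  => forward verdict for Event: BREAKING, 3 violation(s)


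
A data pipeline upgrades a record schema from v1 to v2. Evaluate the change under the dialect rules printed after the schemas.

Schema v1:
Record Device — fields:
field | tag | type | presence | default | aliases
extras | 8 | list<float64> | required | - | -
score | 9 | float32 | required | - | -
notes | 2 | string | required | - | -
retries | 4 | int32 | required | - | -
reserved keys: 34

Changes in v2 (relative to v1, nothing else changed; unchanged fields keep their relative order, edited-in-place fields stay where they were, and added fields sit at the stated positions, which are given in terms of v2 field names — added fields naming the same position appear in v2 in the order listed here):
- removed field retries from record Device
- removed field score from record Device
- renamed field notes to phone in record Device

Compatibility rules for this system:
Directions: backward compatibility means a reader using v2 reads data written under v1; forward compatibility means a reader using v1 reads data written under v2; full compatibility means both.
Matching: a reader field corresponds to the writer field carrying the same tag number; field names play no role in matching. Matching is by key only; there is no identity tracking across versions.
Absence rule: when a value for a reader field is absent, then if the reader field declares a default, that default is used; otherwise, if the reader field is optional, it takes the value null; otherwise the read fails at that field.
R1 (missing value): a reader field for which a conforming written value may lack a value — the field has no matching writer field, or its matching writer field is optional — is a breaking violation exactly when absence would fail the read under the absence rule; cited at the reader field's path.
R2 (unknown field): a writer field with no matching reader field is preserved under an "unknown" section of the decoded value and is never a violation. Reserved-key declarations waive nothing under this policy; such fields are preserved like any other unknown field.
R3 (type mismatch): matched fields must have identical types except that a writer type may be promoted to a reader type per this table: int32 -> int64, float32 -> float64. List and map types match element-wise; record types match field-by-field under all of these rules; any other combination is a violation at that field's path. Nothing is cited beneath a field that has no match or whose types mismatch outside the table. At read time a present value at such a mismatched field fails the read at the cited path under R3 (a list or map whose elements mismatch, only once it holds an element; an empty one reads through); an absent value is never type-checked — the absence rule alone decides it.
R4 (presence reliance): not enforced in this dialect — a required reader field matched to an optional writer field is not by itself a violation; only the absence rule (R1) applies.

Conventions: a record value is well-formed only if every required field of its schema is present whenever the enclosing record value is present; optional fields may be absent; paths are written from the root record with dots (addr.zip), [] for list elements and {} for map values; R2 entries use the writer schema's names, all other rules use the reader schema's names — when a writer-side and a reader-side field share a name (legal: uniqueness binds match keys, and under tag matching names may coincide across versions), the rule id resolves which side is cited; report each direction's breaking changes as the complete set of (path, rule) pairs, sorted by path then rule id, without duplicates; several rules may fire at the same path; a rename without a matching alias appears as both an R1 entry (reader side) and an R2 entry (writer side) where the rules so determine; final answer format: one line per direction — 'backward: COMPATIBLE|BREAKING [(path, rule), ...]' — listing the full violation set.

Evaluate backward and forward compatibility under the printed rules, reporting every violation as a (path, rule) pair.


backward: COMPATIBLE []; forward: BREAKING [(retries, R1), (score, R1)]

in Device below, arrows point writer -> reader
checking backward for Device: reader v2 against writer v1:
  list<float64> -> list<float64>, writer required: extras aligns to extras
  string -> string, writer required: phone aligns to notes
  leftover writer field: score
  leftover writer field: retries
  => backward: COMPATIBLE
checking forward for Device: reader v1 against writer v2:
  list<float64> -> list<float64>, writer required: extras aligns to extras
  no writer field matches reader score
  string -> string, writer required: notes aligns to phone
  no writer field matches reader retries
  violation R1 at retries
  violation R1 at score
  forward on Device therefore BREAKING (2)


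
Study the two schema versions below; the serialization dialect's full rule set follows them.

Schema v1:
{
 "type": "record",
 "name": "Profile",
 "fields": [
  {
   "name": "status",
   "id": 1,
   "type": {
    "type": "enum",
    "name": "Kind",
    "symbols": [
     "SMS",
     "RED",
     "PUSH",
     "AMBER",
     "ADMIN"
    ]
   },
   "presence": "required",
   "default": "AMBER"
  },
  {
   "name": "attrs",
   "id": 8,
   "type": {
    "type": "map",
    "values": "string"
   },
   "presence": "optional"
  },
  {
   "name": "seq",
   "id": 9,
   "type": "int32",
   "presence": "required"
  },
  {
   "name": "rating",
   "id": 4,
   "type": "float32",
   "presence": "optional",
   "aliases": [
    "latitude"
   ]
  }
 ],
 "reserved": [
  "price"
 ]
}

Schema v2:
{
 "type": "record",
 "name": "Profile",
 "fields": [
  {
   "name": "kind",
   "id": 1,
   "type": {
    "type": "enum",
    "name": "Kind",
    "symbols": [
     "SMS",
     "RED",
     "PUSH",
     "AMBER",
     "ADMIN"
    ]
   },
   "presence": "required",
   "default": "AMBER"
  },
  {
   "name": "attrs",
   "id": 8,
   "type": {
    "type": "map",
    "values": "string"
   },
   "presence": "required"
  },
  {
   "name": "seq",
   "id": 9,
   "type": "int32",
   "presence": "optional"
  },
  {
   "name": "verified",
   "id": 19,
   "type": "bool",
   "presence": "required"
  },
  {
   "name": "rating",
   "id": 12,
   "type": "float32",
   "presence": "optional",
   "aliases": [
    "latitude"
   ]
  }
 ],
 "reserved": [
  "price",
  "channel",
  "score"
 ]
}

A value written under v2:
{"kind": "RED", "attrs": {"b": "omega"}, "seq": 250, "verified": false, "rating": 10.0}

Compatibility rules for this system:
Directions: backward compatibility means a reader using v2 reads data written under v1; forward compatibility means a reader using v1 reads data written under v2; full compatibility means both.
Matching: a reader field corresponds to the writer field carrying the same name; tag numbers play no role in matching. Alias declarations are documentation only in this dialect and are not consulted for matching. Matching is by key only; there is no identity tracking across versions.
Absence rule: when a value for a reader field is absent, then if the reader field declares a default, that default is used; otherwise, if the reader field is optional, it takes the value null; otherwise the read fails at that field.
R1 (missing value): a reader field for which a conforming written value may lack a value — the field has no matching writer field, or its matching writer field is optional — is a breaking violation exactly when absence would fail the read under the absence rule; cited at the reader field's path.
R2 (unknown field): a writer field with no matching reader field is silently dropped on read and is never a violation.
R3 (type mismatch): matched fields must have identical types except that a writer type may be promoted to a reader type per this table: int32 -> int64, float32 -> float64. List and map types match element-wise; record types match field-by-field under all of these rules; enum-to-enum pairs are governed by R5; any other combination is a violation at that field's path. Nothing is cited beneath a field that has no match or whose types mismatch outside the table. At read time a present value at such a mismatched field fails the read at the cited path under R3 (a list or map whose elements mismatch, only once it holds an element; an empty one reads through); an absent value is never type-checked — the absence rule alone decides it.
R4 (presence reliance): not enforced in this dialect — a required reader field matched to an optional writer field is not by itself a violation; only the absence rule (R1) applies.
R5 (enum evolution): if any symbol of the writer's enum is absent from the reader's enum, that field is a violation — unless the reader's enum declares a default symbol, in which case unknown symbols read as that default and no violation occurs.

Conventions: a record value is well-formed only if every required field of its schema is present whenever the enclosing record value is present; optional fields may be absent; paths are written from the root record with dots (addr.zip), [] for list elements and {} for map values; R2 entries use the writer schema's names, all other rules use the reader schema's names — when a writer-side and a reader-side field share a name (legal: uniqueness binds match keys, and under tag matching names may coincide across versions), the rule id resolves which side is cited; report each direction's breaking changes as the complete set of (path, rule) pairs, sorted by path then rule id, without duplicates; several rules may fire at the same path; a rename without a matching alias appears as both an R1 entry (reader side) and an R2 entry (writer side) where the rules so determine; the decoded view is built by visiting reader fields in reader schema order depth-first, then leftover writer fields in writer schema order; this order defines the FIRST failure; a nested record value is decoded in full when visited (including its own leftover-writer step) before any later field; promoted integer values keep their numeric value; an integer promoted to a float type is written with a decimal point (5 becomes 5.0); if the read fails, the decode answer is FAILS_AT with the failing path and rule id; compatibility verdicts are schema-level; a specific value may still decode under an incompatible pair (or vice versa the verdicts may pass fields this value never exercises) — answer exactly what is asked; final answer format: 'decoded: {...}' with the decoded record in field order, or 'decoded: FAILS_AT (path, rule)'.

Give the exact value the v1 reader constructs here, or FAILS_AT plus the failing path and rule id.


decoded: {"status": "AMBER", "attrs": {"b": "omega"}, "seq": 250, "rating": 10.0}

arrows below run writer -> reader for Profile
decoding the Profile value with the v1 reader:
  status := "AMBER" (absent -> default)
  attrs := {"b": "omega"}
  seq := 250
  rating := 10.0
  writer kind: unknown -> dropped
  writer verified: unknown -> dropped
  => decoded: {"status": "AMBER", "attrs": {"b": "omega"}, "seq": 250, "rating": 10.0}
diffs on Profile not affecting the asked answer:
  field attrs in record Profile: optional changed to required -> changes Profile's schema-level verdicts only — the decode of this value is the same
  field rating in record Profile: tag 4 changed to 12 -> triggers nothing under the printed rules; the Profile answer is the same either way
  field seq in record Profile: required changed to optional -> changes Profile's schema-level verdicts only — the decode of this value is the same
  added field verified to record Profile: required bool, tag 19 (in v2 it sits immediately before rating) -> changes Profile's schema-level verdicts only — the decode of this value is the same
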